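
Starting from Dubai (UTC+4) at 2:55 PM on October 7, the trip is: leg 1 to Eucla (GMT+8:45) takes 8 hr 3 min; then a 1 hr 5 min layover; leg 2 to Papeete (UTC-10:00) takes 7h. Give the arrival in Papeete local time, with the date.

Convert departure to UTC: 2:55 PM − 4:00 = 10:55 AM UTC on Oct 7.
Add 8 hours and 3 minutes leg 1 → 6:58 PM UTC.
Add 1 hour and 5 minutes layover in Eucla → 8:03 PM UTC.
Add 7 hours leg 2 → 3:03 AM UTC (Oct 8).
Papeete is UTC−10:00, so local arrival = 3:03 AM − 10:00 = 5:03 PM on Oct 7.

5:03 PM on October 7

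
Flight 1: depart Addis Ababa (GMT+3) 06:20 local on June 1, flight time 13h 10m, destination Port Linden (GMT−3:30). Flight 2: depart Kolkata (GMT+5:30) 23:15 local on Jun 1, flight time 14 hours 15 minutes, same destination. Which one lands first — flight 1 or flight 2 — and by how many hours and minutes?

the first, by 15 hours 30 minutes

Flight 1 in UTC: 06:20 − 3:00 = 03:20 on Jun 1.
+13 hours and 10 minutes → arrive 16:30 UTC on Jun 1.
Flight 2 in UTC: 23:15 − 5:30 = 17:45 on Jun 1.
+14 hours 15 minutes → arrive 08:00 UTC on Jun 2.
Flight 1 lands earlier by 15 hours 30 minutes.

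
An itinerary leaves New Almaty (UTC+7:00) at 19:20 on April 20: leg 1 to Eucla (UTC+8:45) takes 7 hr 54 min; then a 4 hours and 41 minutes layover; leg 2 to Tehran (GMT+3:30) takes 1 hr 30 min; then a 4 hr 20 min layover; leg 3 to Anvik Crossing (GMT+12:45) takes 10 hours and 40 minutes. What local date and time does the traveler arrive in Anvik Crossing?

Convert departure to UTC: 19:20 − 7:00 = 12:20 UTC on Apr 20.
Add 7 hours and 54 minutes leg 1 → 20:14 UTC.
Add 4 hours 41 minutes layover in Eucla → 00:55 UTC (Apr 21).
Add 1 hour 30 minutes leg 2 → 02:25 UTC.
Add 4 hours and 20 minutes layover in Tehran → 06:45 UTC.
Add 10 hours and 40 minutes leg 3 → 17:25 UTC.
Anvik Crossing is UTC+12:45, so local arrival = 17:25 + 12:45 = 06:10 on Apr 22.

06:10 on April 22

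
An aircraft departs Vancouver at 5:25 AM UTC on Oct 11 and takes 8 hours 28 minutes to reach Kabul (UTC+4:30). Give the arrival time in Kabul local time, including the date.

Departure is given in UTC: 5:25 AM on Oct 11.
Add 8 hours and 28 minutes → 1:53 PM UTC.
Kabul is UTC+4:30: 1:53 PM + 4:30 = 6:23 PM on Oct 11.

6:23 PM on Oct 11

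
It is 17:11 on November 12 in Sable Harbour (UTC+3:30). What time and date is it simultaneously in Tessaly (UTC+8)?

In UTC: 17:11 − 3:30 = 13:41 on Nov 12.
Tessaly is UTC+8:00: 13:41 + 8:00 = 21:41 on Nov 12.

21:41 on November 12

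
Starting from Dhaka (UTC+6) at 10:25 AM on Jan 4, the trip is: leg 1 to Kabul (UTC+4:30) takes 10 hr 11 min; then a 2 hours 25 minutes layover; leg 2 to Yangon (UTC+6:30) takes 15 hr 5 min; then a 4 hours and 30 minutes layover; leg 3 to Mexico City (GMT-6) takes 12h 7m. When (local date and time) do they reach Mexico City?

Convert departure to UTC: 10:25 AM − 6:00 = 4:25 AM UTC on Jan 4.
Add 10 hours 11 minutes leg 1 → 2:36 PM UTC.
Add 2 hours and 25 minutes layover in Kabul → 5:01 PM UTC.
Add 15 hours 5 minutes leg 2 → 8:06 AM UTC (Jan 5).
Add 4 hours 30 minutes layover in Yangon → 12:36 PM UTC.
Add 12 hours 7 minutes leg 3 → 12:43 AM UTC (Jan 6).
Mexico City is UTC−6:00, so local arrival = 12:43 AM − 6:00 = 6:43 PM on Jan 5.

6:43 PM on January 5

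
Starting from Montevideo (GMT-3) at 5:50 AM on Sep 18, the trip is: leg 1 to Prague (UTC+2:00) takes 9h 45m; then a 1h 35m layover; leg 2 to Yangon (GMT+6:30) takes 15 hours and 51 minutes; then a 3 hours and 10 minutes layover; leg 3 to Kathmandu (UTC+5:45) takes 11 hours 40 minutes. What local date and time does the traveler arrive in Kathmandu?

Convert departure to UTC: 5:50 AM + 3:00 = 8:50 AM UTC on Sep 18.
Add 9 hours 45 minutes leg 1 → 6:35 PM UTC.
Add 1 hour and 35 minutes layover in Prague → 8:10 PM UTC.
Add 15 hours and 51 minutes leg 2 → 12:01 PM UTC (Sep 19).
Add 3 hours and 10 minutes layover in Yangon → 3:11 PM UTC.
Add 11 hours and 40 minutes leg 3 → 2:51 AM UTC (Sep 20).
Kathmandu is UTC+5:45, so local arrival = 2:51 AM + 5:45 = 8:36 AM on Sep 20.

8:36 AM on September 20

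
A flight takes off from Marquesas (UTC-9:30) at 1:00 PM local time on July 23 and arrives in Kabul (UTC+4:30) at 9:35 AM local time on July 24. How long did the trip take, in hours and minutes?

6 hours 35 minutes

Departure in UTC: 1:00 PM + 9:30 = 10:30 PM on Jul 23.
Arrival in UTC: 9:35 AM − 4:30 = 5:05 AM on Jul 24.
Elapsed = 5:05 AM − 10:30 PM (+1 day) = 6 hours 35 minutes.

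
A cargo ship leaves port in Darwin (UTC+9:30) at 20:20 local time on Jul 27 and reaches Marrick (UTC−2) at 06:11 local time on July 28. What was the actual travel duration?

Marrick is 11:30 behind Darwin.
Clock-face elapsed time (ignoring zones) is 9 hours 51 minutes.
Actual elapsed = 9 hours 51 minutes + 11:30 = 21 hours 21 minutes.

21 hours 21 minutes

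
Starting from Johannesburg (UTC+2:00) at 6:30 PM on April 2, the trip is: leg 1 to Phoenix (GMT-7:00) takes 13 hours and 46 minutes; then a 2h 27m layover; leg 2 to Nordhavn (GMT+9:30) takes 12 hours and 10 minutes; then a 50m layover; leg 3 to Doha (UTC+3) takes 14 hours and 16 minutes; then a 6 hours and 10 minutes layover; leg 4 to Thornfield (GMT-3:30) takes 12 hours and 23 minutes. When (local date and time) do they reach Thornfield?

Convert departure to UTC: 6:30 PM − 2:00 = 4:30 PM UTC on Apr 2.
Add 13 hours 46 minutes leg 1 → 6:16 AM UTC (Apr 3).
Add 2 hours and 27 minutes layover in Phoenix → 8:43 AM UTC.
Add 12 hours and 10 minutes leg 2 → 8:53 PM UTC.
Add 50 minutes layover in Nordhavn → 9:43 PM UTC.
Add 14 hours and 16 minutes leg 3 → 11:59 AM UTC (Apr 4).
Add 6 hours 10 minutes layover in Doha → 6:09 PM UTC.
Add 12 hours and 23 minutes leg 4 → 6:32 AM UTC (Apr 5).
Thornfield is UTC−3:30, so local arrival = 6:32 AM − 3:30 = 3:02 AM on Apr 5.

3:02 AM on April 5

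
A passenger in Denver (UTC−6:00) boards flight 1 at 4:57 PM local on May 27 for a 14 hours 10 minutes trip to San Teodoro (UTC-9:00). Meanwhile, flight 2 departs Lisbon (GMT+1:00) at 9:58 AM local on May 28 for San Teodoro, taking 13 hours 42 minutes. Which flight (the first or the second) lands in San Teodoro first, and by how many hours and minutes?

the first, by 9 hours 33 minutes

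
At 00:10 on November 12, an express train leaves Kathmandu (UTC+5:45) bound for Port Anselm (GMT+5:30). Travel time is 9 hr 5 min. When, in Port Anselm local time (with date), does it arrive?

Convert departure to UTC: 00:10 − 5:45 = 18:25 UTC on Nov 11.
Add 9 hours and 5 minutes travel time → 03:30 UTC (Nov 12).
Port Anselm is UTC+5:30, so local arrival = 03:30 + 5:30 = 09:00 on Nov 12.

09:00 on Nov 12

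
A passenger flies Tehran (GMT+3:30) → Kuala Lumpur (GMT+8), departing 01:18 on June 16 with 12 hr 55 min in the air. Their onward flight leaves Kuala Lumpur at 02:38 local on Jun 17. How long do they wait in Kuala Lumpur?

Convert departure to UTC: 01:18 − 3:30 = 21:48 UTC on Jun 15.
Add 12 hours 55 minutes flight time → 10:43 UTC (Jun 16).
Kuala Lumpur is UTC+8:00, so local arrival = 10:43 + 8:00 = 18:43 on Jun 16.
Layover = 02:38 − 18:43 (+1 day) = 7 hours 55 minutes.

7 hours 55 minutes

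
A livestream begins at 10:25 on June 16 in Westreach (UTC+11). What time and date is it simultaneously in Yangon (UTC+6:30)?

05:55 on June 16

In UTC: 10:25 − 11:00 = 23:25 on Jun 15.
Yangon is UTC+6:30: 23:25 + 6:30 = 05:55 on Jun 16.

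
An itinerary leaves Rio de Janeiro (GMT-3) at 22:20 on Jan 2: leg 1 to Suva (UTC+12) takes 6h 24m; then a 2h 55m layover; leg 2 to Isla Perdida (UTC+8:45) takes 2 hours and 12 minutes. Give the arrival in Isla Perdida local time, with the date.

21:36 on January 3

Convert departure to UTC: 22:20 + 3:00 = 01:20 UTC on Jan 3.
Add 6 hours 24 minutes leg 1 → 07:44 UTC.
Add 2 hours and 55 minutes layover in Suva → 10:39 UTC.
Add 2 hours and 12 minutes leg 2 → 12:51 UTC.
Isla Perdida is UTC+8:45, so local arrival = 12:51 + 8:45 = 21:36 on Jan 3.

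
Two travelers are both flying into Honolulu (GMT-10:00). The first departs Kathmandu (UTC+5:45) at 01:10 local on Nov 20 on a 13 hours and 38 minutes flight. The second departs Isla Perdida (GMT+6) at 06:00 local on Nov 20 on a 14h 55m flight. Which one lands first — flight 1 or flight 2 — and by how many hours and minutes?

the first, by 5 hours 52 minutes

Flight 1 in UTC: 01:10 − 5:45 = 19:25 on Nov 19.
+13 hours and 38 minutes → arrive 09:03 UTC on Nov 20.
Flight 2 in UTC: 06:00 − 6:00 = 00:00 on Nov 20.
+14 hours and 55 minutes → arrive 14:55 UTC on Nov 20.
Flight 1 lands earlier by 5 hours 52 minutes.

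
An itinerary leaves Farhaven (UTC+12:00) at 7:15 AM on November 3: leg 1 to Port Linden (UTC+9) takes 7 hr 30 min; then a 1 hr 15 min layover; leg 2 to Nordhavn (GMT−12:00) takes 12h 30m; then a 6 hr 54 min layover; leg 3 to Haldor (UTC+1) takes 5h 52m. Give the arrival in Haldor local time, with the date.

6:16 AM on November 4

Convert departure to UTC: 7:15 AM − 12:00 = 7:15 PM UTC on Nov 2.
Add 7 hours and 30 minutes leg 1 → 2:45 AM UTC (Nov 3).
Add 1 hour 15 minutes layover in Port Linden → 4:00 AM UTC.
Add 12 hours 30 minutes leg 2 → 4:30 PM UTC.
Add 6 hours 54 minutes layover in Nordhavn → 11:24 PM UTC.
Add 5 hours and 52 minutes leg 3 → 5:16 AM UTC (Nov 4).
Haldor is UTC+1:00, so local arrival = 5:16 AM + 1:00 = 6:16 AM on Nov 4.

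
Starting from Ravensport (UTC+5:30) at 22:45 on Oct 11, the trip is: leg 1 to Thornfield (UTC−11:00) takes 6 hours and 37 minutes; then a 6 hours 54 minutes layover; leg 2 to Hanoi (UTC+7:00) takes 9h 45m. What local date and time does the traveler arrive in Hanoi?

Convert departure to UTC: 22:45 − 5:30 = 17:15 UTC on Oct 11.
Add 6 hours and 37 minutes leg 1 → 23:52 UTC.
Add 6 hours 54 minutes layover in Thornfield → 06:46 UTC (Oct 12).
Add 9 hours and 45 minutes leg 2 → 16:31 UTC.
Hanoi is UTC+7:00, so local arrival = 16:31 + 7:00 = 23:31 on Oct 12.

23:31 on October 12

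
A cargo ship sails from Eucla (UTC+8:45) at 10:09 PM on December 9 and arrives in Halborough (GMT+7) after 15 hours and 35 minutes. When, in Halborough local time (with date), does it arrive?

11:59 AM on December 10

Halborough is 1:45 behind Eucla.
After 15 hours and 35 minutes it is 1:44 PM (Dec 10) in Eucla.
Shift by the zone difference: 1:44 PM − 1:45 = 11:59 AM on Dec 10 in Halborough.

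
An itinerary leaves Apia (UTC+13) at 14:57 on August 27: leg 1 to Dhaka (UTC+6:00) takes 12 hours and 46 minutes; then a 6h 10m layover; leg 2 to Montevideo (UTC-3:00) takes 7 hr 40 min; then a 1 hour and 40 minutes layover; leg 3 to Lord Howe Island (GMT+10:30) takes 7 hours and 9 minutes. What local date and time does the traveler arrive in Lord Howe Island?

Convert departure to UTC: 14:57 − 13:00 = 01:57 UTC on Aug 27.
Add 12 hours and 46 minutes leg 1 → 14:43 UTC.
Add 6 hours 10 minutes layover in Dhaka → 20:53 UTC.
Add 7 hours 40 minutes leg 2 → 04:33 UTC (Aug 28).
Add 1 hour 40 minutes layover in Montevideo → 06:13 UTC.
Add 7 hours 9 minutes leg 3 → 13:22 UTC.
Lord Howe Island is UTC+10:30, so local arrival = 13:22 + 10:30 = 23:52 on Aug 28.

23:52 on August 28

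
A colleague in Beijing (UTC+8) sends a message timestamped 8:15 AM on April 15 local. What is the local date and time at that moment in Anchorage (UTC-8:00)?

Anchorage is 16:00 behind Beijing.
Shift by the zone difference: 8:15 AM − 16:00 = 4:15 PM on Apr 14 in Anchorage.

4:15 PM on Apr 14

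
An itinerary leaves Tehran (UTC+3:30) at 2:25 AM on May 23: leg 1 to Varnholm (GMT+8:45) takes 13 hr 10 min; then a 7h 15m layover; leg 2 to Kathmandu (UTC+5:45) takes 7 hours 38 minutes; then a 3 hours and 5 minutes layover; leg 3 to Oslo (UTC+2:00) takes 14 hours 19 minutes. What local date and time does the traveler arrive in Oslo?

10:22 PM on May 24

Convert departure to UTC: 2:25 AM − 3:30 = 10:55 PM UTC on May 22.
Add 13 hours and 10 minutes leg 1 → 12:05 PM UTC (May 23).
Add 7 hours and 15 minutes layover in Varnholm → 7:20 PM UTC.
Add 7 hours and 38 minutes leg 2 → 2:58 AM UTC (May 24).
Add 3 hours and 5 minutes layover in Kathmandu → 6:03 AM UTC.
Add 14 hours 19 minutes leg 3 → 8:22 PM UTC.
Oslo is UTC+2:00, so local arrival = 8:22 PM + 2:00 = 10:22 PM on May 24.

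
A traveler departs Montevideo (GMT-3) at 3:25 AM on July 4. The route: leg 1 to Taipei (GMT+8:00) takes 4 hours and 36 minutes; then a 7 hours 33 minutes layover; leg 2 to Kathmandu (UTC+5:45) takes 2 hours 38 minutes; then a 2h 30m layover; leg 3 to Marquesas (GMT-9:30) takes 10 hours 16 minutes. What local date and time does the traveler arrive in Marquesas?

Convert departure to UTC: 3:25 AM + 3:00 = 6:25 AM UTC on Jul 4.
Add 4 hours 36 minutes leg 1 → 11:01 AM UTC.
Add 7 hours 33 minutes layover in Taipei → 6:34 PM UTC.
Add 2 hours 38 minutes leg 2 → 9:12 PM UTC.
Add 2 hours 30 minutes layover in Kathmandu → 11:42 PM UTC.
Add 10 hours 16 minutes leg 3 → 9:58 AM UTC (Jul 5).
Marquesas is UTC−9:30, so local arrival = 9:58 AM − 9:30 = 12:28 AM on Jul 5.

12:28 AM on Jul 5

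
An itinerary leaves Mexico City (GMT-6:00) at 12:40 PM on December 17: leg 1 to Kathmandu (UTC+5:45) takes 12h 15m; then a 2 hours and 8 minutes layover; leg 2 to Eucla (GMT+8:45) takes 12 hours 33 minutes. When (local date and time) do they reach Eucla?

6:21 AM on Dec 19

Convert departure to UTC: 12:40 PM + 6:00 = 6:40 PM UTC on Dec 17.
Add 12 hours and 15 minutes leg 1 → 6:55 AM UTC (Dec 18).
Add 2 hours and 8 minutes layover in Kathmandu → 9:03 AM UTC.
Add 12 hours and 33 minutes leg 2 → 9:36 PM UTC.
Eucla is UTC+8:45, so local arrival = 9:36 PM + 8:45 = 6:21 AM on Dec 19.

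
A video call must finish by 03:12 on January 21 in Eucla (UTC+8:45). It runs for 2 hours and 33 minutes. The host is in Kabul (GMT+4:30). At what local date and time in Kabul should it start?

Target end time in UTC: 03:12 − 8:45 = 18:27 on Jan 20.
Subtract 2 hours 33 minutes → start 15:54 UTC on Jan 20.
Kabul is UTC+4:30: 15:54 + 4:30 = 20:24 on Jan 20.

20:24 on January 20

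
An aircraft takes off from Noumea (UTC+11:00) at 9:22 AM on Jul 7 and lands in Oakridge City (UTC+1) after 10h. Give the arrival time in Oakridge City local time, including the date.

Convert departure to UTC: 9:22 AM − 11:00 = 10:22 PM UTC on Jul 6.
Add 10 hours travel time → 8:22 AM UTC (Jul 7).
Oakridge City is UTC+1:00, so local arrival = 8:22 AM + 1:00 = 9:22 AM on Jul 7.

9:22 AM on July 7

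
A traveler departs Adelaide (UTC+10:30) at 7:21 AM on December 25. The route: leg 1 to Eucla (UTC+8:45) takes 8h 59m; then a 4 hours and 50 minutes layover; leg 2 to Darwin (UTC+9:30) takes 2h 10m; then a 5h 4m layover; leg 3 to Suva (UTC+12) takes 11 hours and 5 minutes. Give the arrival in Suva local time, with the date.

Convert departure to UTC: 7:21 AM − 10:30 = 8:51 PM UTC on Dec 24.
Add 8 hours 59 minutes leg 1 → 5:50 AM UTC (Dec 25).
Add 4 hours 50 minutes layover in Eucla → 10:40 AM UTC.
Add 2 hours and 10 minutes leg 2 → 12:50 PM UTC.
Add 5 hours and 4 minutes layover in Darwin → 5:54 PM UTC.
Add 11 hours 5 minutes leg 3 → 4:59 AM UTC (Dec 26).
Suva is UTC+12:00, so local arrival = 4:59 AM + 12:00 = 4:59 PM on Dec 26.

4:59 PM on December 26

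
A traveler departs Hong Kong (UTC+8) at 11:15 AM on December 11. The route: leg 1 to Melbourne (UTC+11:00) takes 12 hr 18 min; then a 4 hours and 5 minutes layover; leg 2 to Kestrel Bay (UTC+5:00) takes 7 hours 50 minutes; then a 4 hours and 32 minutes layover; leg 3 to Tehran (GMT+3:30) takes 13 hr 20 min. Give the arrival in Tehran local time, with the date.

Convert departure to UTC: 11:15 AM − 8:00 = 3:15 AM UTC on Dec 11.
Add 12 hours and 18 minutes leg 1 → 3:33 PM UTC.
Add 4 hours and 5 minutes layover in Melbourne → 7:38 PM UTC.
Add 7 hours and 50 minutes leg 2 → 3:28 AM UTC (Dec 12).
Add 4 hours and 32 minutes layover in Kestrel Bay → 8:00 AM UTC.
Add 13 hours and 20 minutes leg 3 → 9:20 PM UTC.
Tehran is UTC+3:30, so local arrival = 9:20 PM + 3:30 = 12:50 AM on Dec 13.

12:50 AM on December 13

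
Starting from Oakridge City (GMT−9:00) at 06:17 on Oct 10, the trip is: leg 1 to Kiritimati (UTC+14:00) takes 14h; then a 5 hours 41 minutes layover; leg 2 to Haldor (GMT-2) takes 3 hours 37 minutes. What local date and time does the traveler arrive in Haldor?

12:35 on October 11

Convert departure to UTC: 06:17 + 9:00 = 15:17 UTC on Oct 10.
Add 14 hours leg 1 → 05:17 UTC (Oct 11).
Add 5 hours 41 minutes layover in Kiritimati → 10:58 UTC.
Add 3 hours and 37 minutes leg 2 → 14:35 UTC.
Haldor is UTC−2:00, so local arrival = 14:35 − 2:00 = 12:35 on Oct 11.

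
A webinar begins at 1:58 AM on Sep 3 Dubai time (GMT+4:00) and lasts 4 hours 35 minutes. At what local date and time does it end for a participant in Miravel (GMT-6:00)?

8:33 PM on Sep 2

Convert start to UTC: 1:58 AM − 4:00 = 9:58 PM UTC on Sep 2.
Add 4 hours 35 minutes duration → 2:33 AM UTC (Sep 3).
Miravel is UTC−6:00, so local end time = 2:33 AM − 6:00 = 8:33 PM on Sep 2.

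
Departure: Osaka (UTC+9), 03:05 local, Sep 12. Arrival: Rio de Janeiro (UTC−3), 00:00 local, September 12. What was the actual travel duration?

Rio de Janeiro is 12:00 behind Osaka.
Clock-face elapsed time (ignoring zones) is −3 hours 5 minutes.
Actual elapsed = −3 hours 5 minutes + 12:00 = 8 hours 55 minutes.

8 hours 55 minutes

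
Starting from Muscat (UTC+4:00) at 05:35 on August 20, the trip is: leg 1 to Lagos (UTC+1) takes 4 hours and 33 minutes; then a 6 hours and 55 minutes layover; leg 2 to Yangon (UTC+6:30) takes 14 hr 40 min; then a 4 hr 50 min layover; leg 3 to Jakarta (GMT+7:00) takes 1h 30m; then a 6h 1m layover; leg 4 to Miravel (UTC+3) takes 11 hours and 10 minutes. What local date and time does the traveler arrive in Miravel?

06:14 on August 22

Convert departure to UTC: 05:35 − 4:00 = 01:35 UTC on Aug 20.
Add 4 hours 33 minutes leg 1 → 06:08 UTC.
Add 6 hours and 55 minutes layover in Lagos → 13:03 UTC.
Add 14 hours 40 minutes leg 2 → 03:43 UTC (Aug 21).
Add 4 hours 50 minutes layover in Yangon → 08:33 UTC.
Add 1 hour and 30 minutes leg 3 → 10:03 UTC.
Add 6 hours 1 minute layover in Jakarta → 16:04 UTC.
Add 11 hours and 10 minutes leg 4 → 03:14 UTC (Aug 22).
Miravel is UTC+3:00, so local arrival = 03:14 + 3:00 = 06:14 on Aug 22.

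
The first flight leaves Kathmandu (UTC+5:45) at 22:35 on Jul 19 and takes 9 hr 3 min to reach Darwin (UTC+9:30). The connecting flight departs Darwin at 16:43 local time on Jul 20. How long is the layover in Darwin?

5 hours 20 minutes

Convert departure to UTC: 22:35 − 5:45 = 16:50 UTC on Jul 19.
Add 9 hours 3 minutes flight time → 01:53 UTC (Jul 20).
Darwin is UTC+9:30, so local arrival = 01:53 + 9:30 = 11:23 on Jul 20.
Layover = 16:43 − 11:23 = 5 hours 20 minutes.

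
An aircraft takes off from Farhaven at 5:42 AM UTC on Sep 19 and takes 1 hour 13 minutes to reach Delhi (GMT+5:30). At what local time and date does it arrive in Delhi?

Departure is given in UTC: 5:42 AM on Sep 19.
Add 1 hour 13 minutes → 6:55 AM UTC.
Delhi is UTC+5:30: 6:55 AM + 5:30 = 12:25 PM on Sep 19.

12:25 PM on September 19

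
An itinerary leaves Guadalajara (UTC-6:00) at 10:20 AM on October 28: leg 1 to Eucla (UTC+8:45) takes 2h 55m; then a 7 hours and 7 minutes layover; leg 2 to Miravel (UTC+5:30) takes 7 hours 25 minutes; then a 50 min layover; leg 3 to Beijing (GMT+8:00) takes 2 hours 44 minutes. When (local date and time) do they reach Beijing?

9:21 PM on October 29

Convert departure to UTC: 10:20 AM + 6:00 = 4:20 PM UTC on Oct 28.
Add 2 hours and 55 minutes leg 1 → 7:15 PM UTC.
Add 7 hours and 7 minutes layover in Eucla → 2:22 AM UTC (Oct 29).
Add 7 hours and 25 minutes leg 2 → 9:47 AM UTC.
Add 50 minutes layover in Miravel → 10:37 AM UTC.
Add 2 hours and 44 minutes leg 3 → 1:21 PM UTC.
Beijing is UTC+8:00, so local arrival = 1:21 PM + 8:00 = 9:21 PM on Oct 29.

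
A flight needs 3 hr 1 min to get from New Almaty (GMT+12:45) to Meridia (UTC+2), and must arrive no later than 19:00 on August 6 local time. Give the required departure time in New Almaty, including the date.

02:44 on August 7

Target arrival in UTC: 19:00 − 2:00 = 17:00 on Aug 6.
Subtract 3 hours 1 minute → departure 13:59 UTC on Aug 6.
New Almaty is UTC+12:45: 13:59 + 12:45 = 02:44 on Aug 7.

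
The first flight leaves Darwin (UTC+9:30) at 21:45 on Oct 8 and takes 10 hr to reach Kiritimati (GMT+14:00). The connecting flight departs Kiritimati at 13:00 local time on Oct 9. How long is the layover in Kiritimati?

Convert departure to UTC: 21:45 − 9:30 = 12:15 UTC on Oct 8.
Add 10 hours flight time → 22:15 UTC.
Kiritimati is UTC+14:00, so local arrival = 22:15 + 14:00 = 12:15 on Oct 9.
Layover = 13:00 − 12:15 = 45 minutes.

45 minutes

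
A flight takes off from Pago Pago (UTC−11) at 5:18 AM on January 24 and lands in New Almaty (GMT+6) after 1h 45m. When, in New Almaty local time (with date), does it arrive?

Convert departure to UTC: 5:18 AM + 11:00 = 4:18 PM UTC on Jan 24.
Add 1 hour and 45 minutes travel time → 6:03 PM UTC.
New Almaty is UTC+6:00, so local arrival = 6:03 PM + 6:00 = 12:03 AM on Jan 25.

12:03 AM on January 25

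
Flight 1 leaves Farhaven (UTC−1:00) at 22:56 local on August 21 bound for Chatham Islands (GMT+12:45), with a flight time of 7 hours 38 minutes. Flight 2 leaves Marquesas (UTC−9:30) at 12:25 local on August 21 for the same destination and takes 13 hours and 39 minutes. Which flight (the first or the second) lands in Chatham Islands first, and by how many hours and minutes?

the first, by 4 hours

Flight 1 in UTC: 22:56 + 1:00 = 23:56 on Aug 21.
+7 hours 38 minutes → arrive 07:34 UTC on Aug 22.
Flight 2 in UTC: 12:25 + 9:30 = 21:55 on Aug 21.
+13 hours 39 minutes → arrive 11:34 UTC on Aug 22.
Flight 1 lands earlier by 4 hours.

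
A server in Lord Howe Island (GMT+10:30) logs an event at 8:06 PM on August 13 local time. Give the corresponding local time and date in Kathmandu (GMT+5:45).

In UTC: 8:06 PM − 10:30 = 9:36 AM on Aug 13.
Kathmandu is UTC+5:45: 9:36 AM + 5:45 = 3:21 PM on Aug 13.

3:21 PM on Aug 13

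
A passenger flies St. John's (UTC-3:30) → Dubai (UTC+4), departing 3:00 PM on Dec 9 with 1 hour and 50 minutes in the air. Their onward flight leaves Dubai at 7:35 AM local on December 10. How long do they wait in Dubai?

Convert departure to UTC: 3:00 PM + 3:30 = 6:30 PM UTC on Dec 9.
Add 1 hour and 50 minutes flight time → 8:20 PM UTC.
Dubai is UTC+4:00, so local arrival = 8:20 PM + 4:00 = 12:20 AM on Dec 10.
Layover = 7:35 AM − 12:20 AM = 7 hours 15 minutes.

7 hours 15 minutes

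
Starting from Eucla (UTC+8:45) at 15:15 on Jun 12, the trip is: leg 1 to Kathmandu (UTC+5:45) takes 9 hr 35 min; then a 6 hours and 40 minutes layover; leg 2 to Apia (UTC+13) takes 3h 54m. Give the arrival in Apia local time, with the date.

Convert departure to UTC: 15:15 − 8:45 = 06:30 UTC on Jun 12.
Add 9 hours 35 minutes leg 1 → 16:05 UTC.
Add 6 hours 40 minutes layover in Kathmandu → 22:45 UTC.
Add 3 hours and 54 minutes leg 2 → 02:39 UTC (Jun 13).
Apia is UTC+13:00, so local arrival = 02:39 + 13:00 = 15:39 on Jun 13.

15:39 on Jun 13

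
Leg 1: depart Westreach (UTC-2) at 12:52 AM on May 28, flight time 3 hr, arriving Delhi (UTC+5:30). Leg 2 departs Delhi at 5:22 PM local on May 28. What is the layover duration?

Convert departure to UTC: 12:52 AM + 2:00 = 2:52 AM UTC on May 28.
Add 3 hours flight time → 5:52 AM UTC.
Delhi is UTC+5:30, so local arrival = 5:52 AM + 5:30 = 11:22 AM on May 28.
Layover = 5:22 PM − 11:22 AM = 6 hours.

6 hours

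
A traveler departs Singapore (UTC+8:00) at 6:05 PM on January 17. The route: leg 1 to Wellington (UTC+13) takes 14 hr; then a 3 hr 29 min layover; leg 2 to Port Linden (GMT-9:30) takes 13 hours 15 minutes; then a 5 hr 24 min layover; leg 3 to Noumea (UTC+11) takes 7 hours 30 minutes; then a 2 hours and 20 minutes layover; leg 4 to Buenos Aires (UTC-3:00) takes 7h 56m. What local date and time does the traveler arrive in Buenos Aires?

12:59 PM on Jan 19

Convert departure to UTC: 6:05 PM − 8:00 = 10:05 AM UTC on Jan 17.
Add 14 hours leg 1 → 12:05 AM UTC (Jan 18).
Add 3 hours and 29 minutes layover in Wellington → 3:34 AM UTC.
Add 13 hours 15 minutes leg 2 → 4:49 PM UTC.
Add 5 hours 24 minutes layover in Port Linden → 10:13 PM UTC.
Add 7 hours and 30 minutes leg 3 → 5:43 AM UTC (Jan 19).
Add 2 hours 20 minutes layover in Noumea → 8:03 AM UTC.
Add 7 hours and 56 minutes leg 4 → 3:59 PM UTC.
Buenos Aires is UTC−3:00, so local arrival = 3:59 PM − 3:00 = 12:59 PM on Jan 19.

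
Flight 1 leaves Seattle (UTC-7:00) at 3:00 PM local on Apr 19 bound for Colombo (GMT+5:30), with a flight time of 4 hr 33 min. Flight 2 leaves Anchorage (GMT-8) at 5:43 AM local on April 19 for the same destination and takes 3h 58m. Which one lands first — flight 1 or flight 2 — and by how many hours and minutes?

Flight 1 in UTC: 3:00 PM + 7:00 = 10:00 PM on Apr 19.
+4 hours and 33 minutes → arrive 2:33 AM UTC on Apr 20.
Flight 2 in UTC: 5:43 AM + 8:00 = 1:43 PM on Apr 19.
+3 hours and 58 minutes → arrive 5:41 PM UTC on Apr 19.
Flight 2 lands earlier by 8 hours 52 minutes.

the second, by 8 hours 52 minutes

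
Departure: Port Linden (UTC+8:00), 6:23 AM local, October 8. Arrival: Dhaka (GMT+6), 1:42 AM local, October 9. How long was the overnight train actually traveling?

Departure in UTC: 6:23 AM − 8:00 = 10:23 PM on Oct 7.
Arrival in UTC: 1:42 AM − 6:00 = 7:42 PM on Oct 8.
Elapsed = 7:42 PM − 10:23 PM (+1 day) = 21 hours 19 minutes.

21 hours 19 minutes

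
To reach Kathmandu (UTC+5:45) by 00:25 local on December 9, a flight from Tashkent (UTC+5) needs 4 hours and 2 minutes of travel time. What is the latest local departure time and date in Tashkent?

Target arrival in UTC: 00:25 − 5:45 = 18:40 on Dec 8.
Subtract 4 hours and 2 minutes → departure 14:38 UTC on Dec 8.
Tashkent is UTC+5:00: 14:38 + 5:00 = 19:38 on Dec 8.

19:38 on December 8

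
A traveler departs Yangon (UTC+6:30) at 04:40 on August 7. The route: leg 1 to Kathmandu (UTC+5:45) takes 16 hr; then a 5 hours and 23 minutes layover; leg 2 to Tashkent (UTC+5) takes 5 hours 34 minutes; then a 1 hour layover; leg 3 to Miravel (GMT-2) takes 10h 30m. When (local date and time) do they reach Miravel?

10:37 on August 8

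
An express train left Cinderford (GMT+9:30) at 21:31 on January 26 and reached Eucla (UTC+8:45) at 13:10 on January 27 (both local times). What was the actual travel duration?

16 hours 24 minutes

Departure in UTC: 21:31 − 9:30 = 12:01 on Jan 26.
Arrival in UTC: 13:10 − 8:45 = 04:25 on Jan 27.
Elapsed = 04:25 − 12:01 (+1 day) = 16 hours 24 minutes.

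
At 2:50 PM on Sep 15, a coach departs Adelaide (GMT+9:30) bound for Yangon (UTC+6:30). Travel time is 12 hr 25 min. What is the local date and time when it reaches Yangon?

12:15 AM on September 16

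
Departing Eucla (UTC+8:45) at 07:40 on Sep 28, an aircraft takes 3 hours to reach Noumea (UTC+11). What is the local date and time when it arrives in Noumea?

Noumea is 2:15 ahead of Eucla.
After 3 hours it is 10:40 in Eucla.
Shift by the zone difference: 10:40 + 2:15 = 12:55 on Sep 28 in Noumea.

12:55 on Sep 28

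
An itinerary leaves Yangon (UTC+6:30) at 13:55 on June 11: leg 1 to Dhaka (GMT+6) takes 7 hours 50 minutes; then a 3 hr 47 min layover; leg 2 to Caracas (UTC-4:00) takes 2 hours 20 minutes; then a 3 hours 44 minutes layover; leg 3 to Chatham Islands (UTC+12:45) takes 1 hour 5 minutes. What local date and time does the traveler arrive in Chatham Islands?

Convert departure to UTC: 13:55 − 6:30 = 07:25 UTC on Jun 11.
Add 7 hours 50 minutes leg 1 → 15:15 UTC.
Add 3 hours and 47 minutes layover in Dhaka → 19:02 UTC.
Add 2 hours 20 minutes leg 2 → 21:22 UTC.
Add 3 hours 44 minutes layover in Caracas → 01:06 UTC (Jun 12).
Add 1 hour and 5 minutes leg 3 → 02:11 UTC.
Chatham Islands is UTC+12:45, so local arrival = 02:11 + 12:45 = 14:56 on Jun 12.

14:56 on Jun 12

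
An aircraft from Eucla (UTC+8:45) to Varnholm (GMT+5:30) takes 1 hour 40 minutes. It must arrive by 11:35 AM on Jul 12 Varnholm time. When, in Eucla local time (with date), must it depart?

1:10 PM on Jul 12

Target arrival in UTC: 11:35 AM − 5:30 = 6:05 AM on Jul 12.
Subtract 1 hour 40 minutes → departure 4:25 AM UTC on Jul 12.
Eucla is UTC+8:45: 4:25 AM + 8:45 = 1:10 PM on Jul 12.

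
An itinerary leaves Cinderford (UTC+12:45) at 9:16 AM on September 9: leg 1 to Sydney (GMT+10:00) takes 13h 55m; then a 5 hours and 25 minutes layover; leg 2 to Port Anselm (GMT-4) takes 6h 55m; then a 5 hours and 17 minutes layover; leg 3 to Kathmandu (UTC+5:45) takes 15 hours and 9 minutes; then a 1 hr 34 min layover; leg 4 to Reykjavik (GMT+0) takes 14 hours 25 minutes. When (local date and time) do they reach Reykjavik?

Convert departure to UTC: 9:16 AM − 12:45 = 8:31 PM UTC on Sep 8.
Add 13 hours 55 minutes leg 1 → 10:26 AM UTC (Sep 9).
Add 5 hours and 25 minutes layover in Sydney → 3:51 PM UTC.
Add 6 hours and 55 minutes leg 2 → 10:46 PM UTC.
Add 5 hours and 17 minutes layover in Port Anselm → 4:03 AM UTC (Sep 10).
Add 15 hours and 9 minutes leg 3 → 7:12 PM UTC.
Add 1 hour 34 minutes layover in Kathmandu → 8:46 PM UTC.
Add 14 hours and 25 minutes leg 4 → 11:11 AM UTC (Sep 11).
Reykjavik is UTC+0, so local arrival is the same: 11:11 AM on Sep 11.

11:11 AM on September 11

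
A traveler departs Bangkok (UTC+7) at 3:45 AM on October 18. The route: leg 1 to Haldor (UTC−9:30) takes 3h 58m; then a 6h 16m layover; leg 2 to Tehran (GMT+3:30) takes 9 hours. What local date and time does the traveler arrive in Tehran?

7:29 PM on Oct 18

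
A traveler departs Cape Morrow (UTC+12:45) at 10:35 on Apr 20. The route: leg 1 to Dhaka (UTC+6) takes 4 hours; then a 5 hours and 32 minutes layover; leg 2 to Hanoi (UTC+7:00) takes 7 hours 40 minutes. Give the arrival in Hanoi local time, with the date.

Convert departure to UTC: 10:35 − 12:45 = 21:50 UTC on Apr 19.
Add 4 hours leg 1 → 01:50 UTC (Apr 20).
Add 5 hours 32 minutes layover in Dhaka → 07:22 UTC.
Add 7 hours 40 minutes leg 2 → 15:02 UTC.
Hanoi is UTC+7:00, so local arrival = 15:02 + 7:00 = 22:02 on Apr 20.

22:02 on April 20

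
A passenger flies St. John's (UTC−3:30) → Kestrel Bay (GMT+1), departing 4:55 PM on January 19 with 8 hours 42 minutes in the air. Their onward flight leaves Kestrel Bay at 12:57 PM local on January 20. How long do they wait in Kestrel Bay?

Convert departure to UTC: 4:55 PM + 3:30 = 8:25 PM UTC on Jan 19.
Add 8 hours 42 minutes flight time → 5:07 AM UTC (Jan 20).
Kestrel Bay is UTC+1:00, so local arrival = 5:07 AM + 1:00 = 6:07 AM on Jan 20.
Layover = 12:57 PM − 6:07 AM = 6 hours 50 minutes.

6 hours 50 minutes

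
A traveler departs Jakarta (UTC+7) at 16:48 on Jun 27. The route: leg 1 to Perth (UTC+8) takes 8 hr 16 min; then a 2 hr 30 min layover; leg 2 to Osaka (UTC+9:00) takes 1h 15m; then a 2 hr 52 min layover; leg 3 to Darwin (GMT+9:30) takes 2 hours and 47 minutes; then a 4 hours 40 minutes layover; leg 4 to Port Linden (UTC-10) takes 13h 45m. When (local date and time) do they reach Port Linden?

11:53 on June 28

Convert departure to UTC: 16:48 − 7:00 = 09:48 UTC on Jun 27.
Add 8 hours 16 minutes leg 1 → 18:04 UTC.
Add 2 hours 30 minutes layover in Perth → 20:34 UTC.
Add 1 hour and 15 minutes leg 2 → 21:49 UTC.
Add 2 hours 52 minutes layover in Osaka → 00:41 UTC (Jun 28).
Add 2 hours and 47 minutes leg 3 → 03:28 UTC.
Add 4 hours 40 minutes layover in Darwin → 08:08 UTC.
Add 13 hours 45 minutes leg 4 → 21:53 UTC.
Port Linden is UTC−10:00, so local arrival = 21:53 − 10:00 = 11:53 on Jun 28.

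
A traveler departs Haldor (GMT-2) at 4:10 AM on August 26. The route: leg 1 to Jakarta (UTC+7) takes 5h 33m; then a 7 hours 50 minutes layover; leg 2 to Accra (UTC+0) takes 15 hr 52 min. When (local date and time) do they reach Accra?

11:25 AM on Aug 27

Convert departure to UTC: 4:10 AM + 2:00 = 6:10 AM UTC on Aug 26.
Add 5 hours and 33 minutes leg 1 → 11:43 AM UTC.
Add 7 hours and 50 minutes layover in Jakarta → 7:33 PM UTC.
Add 15 hours and 52 minutes leg 2 → 11:25 AM UTC (Aug 27).
Accra is UTC+0, so local arrival is the same: 11:25 AM on Aug 27.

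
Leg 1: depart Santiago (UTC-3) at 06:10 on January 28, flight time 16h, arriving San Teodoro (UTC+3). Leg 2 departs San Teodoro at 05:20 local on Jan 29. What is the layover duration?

1 hour 10 minutes

Convert departure to UTC: 06:10 + 3:00 = 09:10 UTC on Jan 28.
Add 16 hours flight time → 01:10 UTC (Jan 29).
San Teodoro is UTC+3:00, so local arrival = 01:10 + 3:00 = 04:10 on Jan 29.
Layover = 05:20 − 04:10 = 1 hour 10 minutes.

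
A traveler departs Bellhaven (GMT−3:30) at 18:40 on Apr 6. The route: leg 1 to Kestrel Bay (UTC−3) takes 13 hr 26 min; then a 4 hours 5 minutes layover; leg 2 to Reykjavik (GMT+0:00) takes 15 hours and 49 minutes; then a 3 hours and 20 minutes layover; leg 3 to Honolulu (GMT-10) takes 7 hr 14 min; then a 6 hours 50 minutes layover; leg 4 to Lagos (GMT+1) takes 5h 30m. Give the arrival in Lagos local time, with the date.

07:24 on April 9

Convert departure to UTC: 18:40 + 3:30 = 22:10 UTC on Apr 6.
Add 13 hours 26 minutes leg 1 → 11:36 UTC (Apr 7).
Add 4 hours 5 minutes layover in Kestrel Bay → 15:41 UTC.
Add 15 hours 49 minutes leg 2 → 07:30 UTC (Apr 8).
Add 3 hours 20 minutes layover in Reykjavik → 10:50 UTC.
Add 7 hours 14 minutes leg 3 → 18:04 UTC.
Add 6 hours 50 minutes layover in Honolulu → 00:54 UTC (Apr 9).
Add 5 hours and 30 minutes leg 4 → 06:24 UTC.
Lagos is UTC+1:00, so local arrival = 06:24 + 1:00 = 07:24 on Apr 9.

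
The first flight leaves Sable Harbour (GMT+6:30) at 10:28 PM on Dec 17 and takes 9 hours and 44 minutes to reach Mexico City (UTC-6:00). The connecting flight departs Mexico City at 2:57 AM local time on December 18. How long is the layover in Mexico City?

Convert departure to UTC: 10:28 PM − 6:30 = 3:58 PM UTC on Dec 17.
Add 9 hours 44 minutes flight time → 1:42 AM UTC (Dec 18).
Mexico City is UTC−6:00, so local arrival = 1:42 AM − 6:00 = 7:42 PM on Dec 17.
Layover = 2:57 AM − 7:42 PM (+1 day) = 7 hours 15 minutes.

7 hours 15 minutes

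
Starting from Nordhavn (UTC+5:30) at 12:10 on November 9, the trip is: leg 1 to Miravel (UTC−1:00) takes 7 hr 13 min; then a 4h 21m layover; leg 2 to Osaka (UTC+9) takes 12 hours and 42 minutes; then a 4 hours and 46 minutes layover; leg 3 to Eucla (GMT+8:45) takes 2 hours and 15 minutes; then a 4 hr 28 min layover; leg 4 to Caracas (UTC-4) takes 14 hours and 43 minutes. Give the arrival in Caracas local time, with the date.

Convert departure to UTC: 12:10 − 5:30 = 06:40 UTC on Nov 9.
Add 7 hours and 13 minutes leg 1 → 13:53 UTC.
Add 4 hours 21 minutes layover in Miravel → 18:14 UTC.
Add 12 hours 42 minutes leg 2 → 06:56 UTC (Nov 10).
Add 4 hours and 46 minutes layover in Osaka → 11:42 UTC.
Add 2 hours 15 minutes leg 3 → 13:57 UTC.
Add 4 hours 28 minutes layover in Eucla → 18:25 UTC.
Add 14 hours and 43 minutes leg 4 → 09:08 UTC (Nov 11).
Caracas is UTC−4:00, so local arrival = 09:08 − 4:00 = 05:08 on Nov 11.

05:08 on Nov 11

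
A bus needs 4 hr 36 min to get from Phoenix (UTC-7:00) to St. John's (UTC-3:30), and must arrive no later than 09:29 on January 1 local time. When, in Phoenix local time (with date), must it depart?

Target arrival in UTC: 09:29 + 3:30 = 12:59 on Jan 1.
Subtract 4 hours and 36 minutes → departure 08:23 UTC on Jan 1.
Phoenix is UTC−7:00: 08:23 − 7:00 = 01:23 on Jan 1.

01:23 on January 1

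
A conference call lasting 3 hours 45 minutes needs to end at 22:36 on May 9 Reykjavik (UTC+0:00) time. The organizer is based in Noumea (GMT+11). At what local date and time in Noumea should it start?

05:51 on May 10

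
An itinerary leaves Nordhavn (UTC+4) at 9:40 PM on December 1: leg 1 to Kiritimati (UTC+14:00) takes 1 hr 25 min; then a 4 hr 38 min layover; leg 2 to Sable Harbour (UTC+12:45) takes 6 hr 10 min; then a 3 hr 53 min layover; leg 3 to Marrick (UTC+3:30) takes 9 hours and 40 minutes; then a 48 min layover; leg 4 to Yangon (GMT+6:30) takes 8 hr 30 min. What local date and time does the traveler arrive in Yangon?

Convert departure to UTC: 9:40 PM − 4:00 = 5:40 PM UTC on Dec 1.
Add 1 hour and 25 minutes leg 1 → 7:05 PM UTC.
Add 4 hours and 38 minutes layover in Kiritimati → 11:43 PM UTC.
Add 6 hours 10 minutes leg 2 → 5:53 AM UTC (Dec 2).
Add 3 hours and 53 minutes layover in Sable Harbour → 9:46 AM UTC.
Add 9 hours 40 minutes leg 3 → 7:26 PM UTC.
Add 48 minutes layover in Marrick → 8:14 PM UTC.
Add 8 hours 30 minutes leg 4 → 4:44 AM UTC (Dec 3).
Yangon is UTC+6:30, so local arrival = 4:44 AM + 6:30 = 11:14 AM on Dec 3.

11:14 AM on December 3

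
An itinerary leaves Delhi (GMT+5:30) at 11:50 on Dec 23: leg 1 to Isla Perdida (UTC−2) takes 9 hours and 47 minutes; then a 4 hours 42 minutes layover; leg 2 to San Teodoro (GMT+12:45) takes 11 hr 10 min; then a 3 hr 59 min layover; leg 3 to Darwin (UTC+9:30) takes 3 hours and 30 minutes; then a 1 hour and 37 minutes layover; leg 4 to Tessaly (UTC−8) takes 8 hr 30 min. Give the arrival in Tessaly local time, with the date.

17:35 on December 24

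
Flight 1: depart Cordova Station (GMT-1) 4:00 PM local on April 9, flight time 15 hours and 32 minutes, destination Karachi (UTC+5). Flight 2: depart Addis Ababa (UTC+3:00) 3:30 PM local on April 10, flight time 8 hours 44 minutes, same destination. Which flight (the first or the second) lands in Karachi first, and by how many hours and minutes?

the first, by 12 hours 42 minutes

Flight 1 in UTC: 4:00 PM + 1:00 = 5:00 PM on Apr 9.
+15 hours 32 minutes → arrive 8:32 AM UTC on Apr 10.
Flight 2 in UTC: 3:30 PM − 3:00 = 12:30 PM on Apr 10.
+8 hours and 44 minutes → arrive 9:14 PM UTC on Apr 10.
Flight 1 lands earlier by 12 hours 42 minutes.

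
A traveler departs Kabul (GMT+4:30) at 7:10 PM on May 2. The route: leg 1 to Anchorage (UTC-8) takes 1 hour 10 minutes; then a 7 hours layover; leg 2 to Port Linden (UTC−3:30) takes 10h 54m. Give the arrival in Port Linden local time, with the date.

Convert departure to UTC: 7:10 PM − 4:30 = 2:40 PM UTC on May 2.
Add 1 hour and 10 minutes leg 1 → 3:50 PM UTC.
Add 7 hours layover in Anchorage → 10:50 PM UTC.
Add 10 hours and 54 minutes leg 2 → 9:44 AM UTC (May 3).
Port Linden is UTC−3:30, so local arrival = 9:44 AM − 3:30 = 6:14 AM on May 3.

6:14 AM on May 3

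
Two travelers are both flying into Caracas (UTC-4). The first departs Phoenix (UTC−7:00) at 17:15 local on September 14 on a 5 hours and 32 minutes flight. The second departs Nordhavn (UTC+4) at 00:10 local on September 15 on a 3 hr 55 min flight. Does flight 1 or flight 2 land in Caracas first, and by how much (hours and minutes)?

Flight 1 in UTC: 17:15 + 7:00 = 00:15 on Sep 15.
+5 hours and 32 minutes → arrive 05:47 UTC on Sep 15.
Flight 2 in UTC: 00:10 − 4:00 = 20:10 on Sep 14.
+3 hours 55 minutes → arrive 00:05 UTC on Sep 15.
Flight 2 lands earlier by 5 hours 42 minutes.

the second, by 5 hours 42 minutes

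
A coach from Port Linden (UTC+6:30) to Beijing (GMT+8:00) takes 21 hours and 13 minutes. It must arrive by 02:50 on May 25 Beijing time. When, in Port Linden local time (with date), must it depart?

04:07 on May 24

Target arrival in UTC: 02:50 − 8:00 = 18:50 on May 24.
Subtract 21 hours 13 minutes → departure 21:37 UTC on May 23.
Port Linden is UTC+6:30: 21:37 + 6:30 = 04:07 on May 24.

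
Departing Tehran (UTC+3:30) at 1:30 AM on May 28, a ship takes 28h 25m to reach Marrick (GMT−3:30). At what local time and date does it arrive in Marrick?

10:55 PM on May 28

Convert departure to UTC: 1:30 AM − 3:30 = 10:00 PM UTC on May 27.
Add 28 hours 25 minutes travel time → 2:25 AM UTC (May 29).
Marrick is UTC−3:30, so local arrival = 2:25 AM − 3:30 = 10:55 PM on May 28.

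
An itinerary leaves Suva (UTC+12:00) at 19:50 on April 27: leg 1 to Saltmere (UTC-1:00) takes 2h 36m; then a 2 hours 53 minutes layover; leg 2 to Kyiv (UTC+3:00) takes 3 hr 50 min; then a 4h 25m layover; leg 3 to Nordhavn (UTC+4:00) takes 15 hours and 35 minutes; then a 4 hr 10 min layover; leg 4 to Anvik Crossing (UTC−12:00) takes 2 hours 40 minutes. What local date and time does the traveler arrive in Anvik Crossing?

Convert departure to UTC: 19:50 − 12:00 = 07:50 UTC on Apr 27.
Add 2 hours and 36 minutes leg 1 → 10:26 UTC.
Add 2 hours and 53 minutes layover in Saltmere → 13:19 UTC.
Add 3 hours and 50 minutes leg 2 → 17:09 UTC.
Add 4 hours and 25 minutes layover in Kyiv → 21:34 UTC.
Add 15 hours and 35 minutes leg 3 → 13:09 UTC (Apr 28).
Add 4 hours 10 minutes layover in Nordhavn → 17:19 UTC.
Add 2 hours 40 minutes leg 4 → 19:59 UTC.
Anvik Crossing is UTC−12:00, so local arrival = 19:59 − 12:00 = 07:59 on Apr 28.

07:59 on Apr 28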